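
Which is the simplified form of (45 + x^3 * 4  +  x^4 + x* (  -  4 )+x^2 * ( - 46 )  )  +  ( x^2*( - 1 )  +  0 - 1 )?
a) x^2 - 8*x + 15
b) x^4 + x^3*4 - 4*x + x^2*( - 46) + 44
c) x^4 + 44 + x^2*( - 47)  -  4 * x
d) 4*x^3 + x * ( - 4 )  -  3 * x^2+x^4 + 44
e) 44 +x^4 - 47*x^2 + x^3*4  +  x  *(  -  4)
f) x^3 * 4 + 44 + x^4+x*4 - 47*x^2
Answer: e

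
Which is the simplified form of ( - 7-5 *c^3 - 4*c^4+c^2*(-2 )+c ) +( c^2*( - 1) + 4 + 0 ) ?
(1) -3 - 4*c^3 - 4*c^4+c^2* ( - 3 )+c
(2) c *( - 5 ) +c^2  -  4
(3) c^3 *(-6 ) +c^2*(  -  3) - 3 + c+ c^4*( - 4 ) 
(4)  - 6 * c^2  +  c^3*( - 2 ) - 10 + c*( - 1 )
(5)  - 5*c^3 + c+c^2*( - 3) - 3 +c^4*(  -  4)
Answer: 5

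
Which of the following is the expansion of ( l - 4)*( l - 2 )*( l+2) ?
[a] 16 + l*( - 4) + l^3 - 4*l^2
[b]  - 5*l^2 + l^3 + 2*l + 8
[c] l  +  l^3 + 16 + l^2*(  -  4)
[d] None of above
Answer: a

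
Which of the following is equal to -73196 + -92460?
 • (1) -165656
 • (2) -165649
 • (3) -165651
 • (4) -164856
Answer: 1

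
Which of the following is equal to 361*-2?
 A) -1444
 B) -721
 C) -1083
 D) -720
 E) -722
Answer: E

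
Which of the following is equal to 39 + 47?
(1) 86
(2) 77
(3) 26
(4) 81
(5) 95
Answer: 1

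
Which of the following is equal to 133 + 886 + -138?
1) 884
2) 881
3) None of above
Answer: 2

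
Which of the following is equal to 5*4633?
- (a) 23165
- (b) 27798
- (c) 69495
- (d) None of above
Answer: a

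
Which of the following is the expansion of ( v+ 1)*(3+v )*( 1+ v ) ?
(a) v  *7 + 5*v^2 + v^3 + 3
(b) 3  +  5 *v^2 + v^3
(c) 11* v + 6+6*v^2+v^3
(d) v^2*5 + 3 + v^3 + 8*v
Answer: a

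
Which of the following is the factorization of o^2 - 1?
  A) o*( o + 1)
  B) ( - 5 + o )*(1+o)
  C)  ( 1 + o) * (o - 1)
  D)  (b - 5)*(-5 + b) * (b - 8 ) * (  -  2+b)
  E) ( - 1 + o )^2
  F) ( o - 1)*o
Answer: C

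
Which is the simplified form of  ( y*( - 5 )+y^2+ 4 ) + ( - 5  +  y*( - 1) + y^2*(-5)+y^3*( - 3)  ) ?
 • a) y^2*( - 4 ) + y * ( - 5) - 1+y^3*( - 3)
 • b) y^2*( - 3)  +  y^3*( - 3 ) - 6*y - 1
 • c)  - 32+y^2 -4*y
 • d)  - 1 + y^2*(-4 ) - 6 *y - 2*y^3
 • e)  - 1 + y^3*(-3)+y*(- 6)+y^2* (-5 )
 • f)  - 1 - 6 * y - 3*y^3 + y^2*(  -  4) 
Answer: f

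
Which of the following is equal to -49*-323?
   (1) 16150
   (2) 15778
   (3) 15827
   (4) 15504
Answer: 3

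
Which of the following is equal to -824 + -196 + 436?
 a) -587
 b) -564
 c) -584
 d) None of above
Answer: c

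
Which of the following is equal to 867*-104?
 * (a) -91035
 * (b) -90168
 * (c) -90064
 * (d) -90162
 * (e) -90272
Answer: b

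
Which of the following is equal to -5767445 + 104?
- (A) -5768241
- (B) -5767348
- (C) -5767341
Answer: C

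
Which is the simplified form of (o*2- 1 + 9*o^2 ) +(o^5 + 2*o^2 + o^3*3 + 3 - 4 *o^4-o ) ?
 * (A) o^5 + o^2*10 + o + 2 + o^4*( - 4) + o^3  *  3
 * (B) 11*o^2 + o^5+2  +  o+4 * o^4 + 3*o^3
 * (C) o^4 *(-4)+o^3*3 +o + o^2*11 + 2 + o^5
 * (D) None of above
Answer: C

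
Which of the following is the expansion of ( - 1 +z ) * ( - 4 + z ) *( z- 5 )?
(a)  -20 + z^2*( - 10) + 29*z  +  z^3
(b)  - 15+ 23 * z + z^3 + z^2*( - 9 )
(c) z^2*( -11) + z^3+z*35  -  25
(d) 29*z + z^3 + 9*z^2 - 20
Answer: a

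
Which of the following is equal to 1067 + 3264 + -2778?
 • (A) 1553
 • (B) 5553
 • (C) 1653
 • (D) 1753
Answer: A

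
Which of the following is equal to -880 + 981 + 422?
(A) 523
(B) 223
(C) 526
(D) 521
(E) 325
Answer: A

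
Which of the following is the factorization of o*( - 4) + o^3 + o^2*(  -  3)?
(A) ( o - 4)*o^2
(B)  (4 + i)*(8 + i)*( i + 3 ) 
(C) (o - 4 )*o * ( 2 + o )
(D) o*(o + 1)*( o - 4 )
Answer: D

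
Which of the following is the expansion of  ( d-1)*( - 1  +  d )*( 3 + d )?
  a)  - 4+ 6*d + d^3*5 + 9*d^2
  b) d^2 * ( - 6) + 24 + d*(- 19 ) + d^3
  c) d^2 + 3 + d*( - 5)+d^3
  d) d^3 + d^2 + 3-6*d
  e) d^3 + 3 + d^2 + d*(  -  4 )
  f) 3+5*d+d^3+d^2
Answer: c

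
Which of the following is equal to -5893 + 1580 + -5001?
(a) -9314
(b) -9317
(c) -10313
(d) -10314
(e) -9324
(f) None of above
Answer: a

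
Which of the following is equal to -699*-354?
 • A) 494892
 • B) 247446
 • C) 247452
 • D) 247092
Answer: B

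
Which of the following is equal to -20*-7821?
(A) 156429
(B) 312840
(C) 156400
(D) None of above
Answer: D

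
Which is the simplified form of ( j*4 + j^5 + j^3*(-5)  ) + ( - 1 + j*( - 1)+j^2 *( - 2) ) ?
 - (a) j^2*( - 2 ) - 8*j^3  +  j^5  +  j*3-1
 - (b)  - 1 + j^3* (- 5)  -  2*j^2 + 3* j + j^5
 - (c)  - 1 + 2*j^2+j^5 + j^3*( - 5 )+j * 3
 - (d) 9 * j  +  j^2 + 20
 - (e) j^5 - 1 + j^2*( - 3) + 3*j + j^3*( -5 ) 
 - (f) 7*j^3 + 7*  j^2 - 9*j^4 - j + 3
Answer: b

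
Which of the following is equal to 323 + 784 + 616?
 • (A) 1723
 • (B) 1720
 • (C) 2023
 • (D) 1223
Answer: A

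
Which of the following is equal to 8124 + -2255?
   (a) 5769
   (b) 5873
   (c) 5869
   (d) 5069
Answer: c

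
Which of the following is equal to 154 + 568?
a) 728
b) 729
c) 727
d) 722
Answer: d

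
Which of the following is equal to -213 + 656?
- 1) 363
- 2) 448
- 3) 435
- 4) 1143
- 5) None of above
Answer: 5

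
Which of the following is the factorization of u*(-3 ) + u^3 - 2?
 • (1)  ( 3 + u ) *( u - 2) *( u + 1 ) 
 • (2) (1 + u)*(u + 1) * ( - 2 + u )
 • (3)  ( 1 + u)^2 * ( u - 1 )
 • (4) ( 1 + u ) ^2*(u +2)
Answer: 2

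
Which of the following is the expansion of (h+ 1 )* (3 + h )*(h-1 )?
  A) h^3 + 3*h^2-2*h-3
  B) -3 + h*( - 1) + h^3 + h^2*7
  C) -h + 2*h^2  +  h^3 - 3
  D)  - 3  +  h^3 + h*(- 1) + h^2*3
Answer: D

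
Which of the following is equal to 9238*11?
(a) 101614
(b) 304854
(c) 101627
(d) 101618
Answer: d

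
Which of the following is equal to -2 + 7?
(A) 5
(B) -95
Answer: A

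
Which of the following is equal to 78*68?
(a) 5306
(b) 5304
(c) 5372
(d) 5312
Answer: b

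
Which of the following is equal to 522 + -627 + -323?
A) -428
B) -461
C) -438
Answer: A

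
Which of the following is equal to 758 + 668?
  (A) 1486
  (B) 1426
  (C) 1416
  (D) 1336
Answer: B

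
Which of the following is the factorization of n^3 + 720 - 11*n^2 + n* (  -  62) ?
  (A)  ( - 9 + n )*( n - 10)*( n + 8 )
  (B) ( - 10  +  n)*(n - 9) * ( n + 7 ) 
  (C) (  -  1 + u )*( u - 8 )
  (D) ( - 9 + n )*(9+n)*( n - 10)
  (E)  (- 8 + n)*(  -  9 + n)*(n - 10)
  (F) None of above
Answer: A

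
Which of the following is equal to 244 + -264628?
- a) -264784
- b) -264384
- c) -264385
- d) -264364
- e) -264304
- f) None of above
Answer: b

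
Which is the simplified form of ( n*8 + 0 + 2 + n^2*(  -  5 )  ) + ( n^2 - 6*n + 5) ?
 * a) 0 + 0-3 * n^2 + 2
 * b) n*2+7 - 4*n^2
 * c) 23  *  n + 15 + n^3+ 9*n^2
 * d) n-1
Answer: b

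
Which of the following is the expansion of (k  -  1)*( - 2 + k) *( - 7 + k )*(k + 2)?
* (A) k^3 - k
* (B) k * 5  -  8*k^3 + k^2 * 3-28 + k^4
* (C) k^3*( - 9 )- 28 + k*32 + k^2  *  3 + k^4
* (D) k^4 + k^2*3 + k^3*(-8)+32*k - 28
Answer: D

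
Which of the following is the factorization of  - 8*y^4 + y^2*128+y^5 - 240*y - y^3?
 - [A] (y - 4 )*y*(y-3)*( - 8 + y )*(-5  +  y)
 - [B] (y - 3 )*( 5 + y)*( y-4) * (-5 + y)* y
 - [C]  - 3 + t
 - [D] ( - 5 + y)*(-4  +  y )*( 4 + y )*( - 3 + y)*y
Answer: D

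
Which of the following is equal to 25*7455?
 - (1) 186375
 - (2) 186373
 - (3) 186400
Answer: 1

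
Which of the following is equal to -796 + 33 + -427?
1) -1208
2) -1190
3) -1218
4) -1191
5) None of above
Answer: 2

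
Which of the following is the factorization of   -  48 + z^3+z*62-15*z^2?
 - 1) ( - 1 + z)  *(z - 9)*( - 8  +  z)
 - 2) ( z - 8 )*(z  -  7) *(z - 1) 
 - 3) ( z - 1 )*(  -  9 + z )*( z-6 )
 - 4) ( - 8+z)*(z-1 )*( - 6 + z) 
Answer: 4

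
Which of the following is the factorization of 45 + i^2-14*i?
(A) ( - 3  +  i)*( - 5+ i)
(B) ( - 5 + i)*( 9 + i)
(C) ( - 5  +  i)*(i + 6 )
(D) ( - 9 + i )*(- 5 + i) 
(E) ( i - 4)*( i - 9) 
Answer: D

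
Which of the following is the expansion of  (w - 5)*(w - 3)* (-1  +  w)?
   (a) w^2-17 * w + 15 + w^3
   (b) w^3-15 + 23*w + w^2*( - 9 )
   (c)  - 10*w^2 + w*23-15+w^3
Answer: b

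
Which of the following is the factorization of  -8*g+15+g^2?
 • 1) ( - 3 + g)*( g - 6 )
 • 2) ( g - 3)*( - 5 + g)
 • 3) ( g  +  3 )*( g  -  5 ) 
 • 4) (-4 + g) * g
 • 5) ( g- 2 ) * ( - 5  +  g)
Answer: 2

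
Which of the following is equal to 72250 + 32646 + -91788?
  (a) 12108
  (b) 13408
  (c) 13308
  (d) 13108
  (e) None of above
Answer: d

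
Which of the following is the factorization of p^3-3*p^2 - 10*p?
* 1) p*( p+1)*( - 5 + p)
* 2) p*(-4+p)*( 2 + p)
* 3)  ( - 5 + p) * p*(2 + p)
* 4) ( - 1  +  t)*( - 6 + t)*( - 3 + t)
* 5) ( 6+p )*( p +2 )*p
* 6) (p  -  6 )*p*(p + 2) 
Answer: 3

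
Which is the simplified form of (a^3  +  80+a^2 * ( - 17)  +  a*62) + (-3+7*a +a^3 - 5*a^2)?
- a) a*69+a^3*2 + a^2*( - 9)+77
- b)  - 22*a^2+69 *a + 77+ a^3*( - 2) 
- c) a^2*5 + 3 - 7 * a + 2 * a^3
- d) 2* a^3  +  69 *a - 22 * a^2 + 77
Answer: d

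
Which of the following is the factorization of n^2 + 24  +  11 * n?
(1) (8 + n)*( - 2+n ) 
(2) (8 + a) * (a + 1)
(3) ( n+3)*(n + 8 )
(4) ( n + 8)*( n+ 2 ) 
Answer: 3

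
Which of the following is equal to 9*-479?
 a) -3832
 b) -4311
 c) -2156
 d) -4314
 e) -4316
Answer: b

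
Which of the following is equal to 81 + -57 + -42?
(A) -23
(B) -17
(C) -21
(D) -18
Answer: D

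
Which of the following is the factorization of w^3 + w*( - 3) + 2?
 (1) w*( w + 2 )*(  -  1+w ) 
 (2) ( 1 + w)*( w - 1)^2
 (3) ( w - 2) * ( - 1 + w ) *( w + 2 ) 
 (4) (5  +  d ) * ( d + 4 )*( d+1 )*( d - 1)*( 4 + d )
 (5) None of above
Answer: 5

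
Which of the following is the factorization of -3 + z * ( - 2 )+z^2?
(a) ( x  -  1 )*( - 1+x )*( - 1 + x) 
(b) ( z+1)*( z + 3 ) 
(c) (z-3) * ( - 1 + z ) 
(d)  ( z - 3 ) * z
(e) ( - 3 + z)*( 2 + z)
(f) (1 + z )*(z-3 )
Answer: f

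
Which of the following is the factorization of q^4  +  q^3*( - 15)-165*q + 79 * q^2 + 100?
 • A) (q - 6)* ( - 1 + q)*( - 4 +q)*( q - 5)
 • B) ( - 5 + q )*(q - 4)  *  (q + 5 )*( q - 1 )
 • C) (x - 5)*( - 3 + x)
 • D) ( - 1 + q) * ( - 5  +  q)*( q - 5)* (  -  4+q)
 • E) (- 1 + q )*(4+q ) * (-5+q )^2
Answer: D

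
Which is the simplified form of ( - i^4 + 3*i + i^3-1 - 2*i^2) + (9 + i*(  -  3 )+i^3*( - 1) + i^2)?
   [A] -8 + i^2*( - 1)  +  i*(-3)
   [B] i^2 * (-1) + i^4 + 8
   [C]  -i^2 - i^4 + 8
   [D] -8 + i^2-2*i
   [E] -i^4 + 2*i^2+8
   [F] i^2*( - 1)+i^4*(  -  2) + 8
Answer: C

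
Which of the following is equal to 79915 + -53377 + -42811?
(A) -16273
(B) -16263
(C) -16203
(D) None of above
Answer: A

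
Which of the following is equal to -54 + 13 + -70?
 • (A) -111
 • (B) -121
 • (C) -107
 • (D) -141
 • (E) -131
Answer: A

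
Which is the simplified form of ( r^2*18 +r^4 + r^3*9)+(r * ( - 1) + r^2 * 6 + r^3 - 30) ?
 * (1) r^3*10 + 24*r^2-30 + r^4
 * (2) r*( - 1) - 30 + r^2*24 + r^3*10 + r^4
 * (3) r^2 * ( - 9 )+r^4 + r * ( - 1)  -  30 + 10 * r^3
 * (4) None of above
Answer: 2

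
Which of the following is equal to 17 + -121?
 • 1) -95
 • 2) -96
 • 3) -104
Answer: 3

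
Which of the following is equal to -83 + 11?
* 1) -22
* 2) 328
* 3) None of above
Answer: 3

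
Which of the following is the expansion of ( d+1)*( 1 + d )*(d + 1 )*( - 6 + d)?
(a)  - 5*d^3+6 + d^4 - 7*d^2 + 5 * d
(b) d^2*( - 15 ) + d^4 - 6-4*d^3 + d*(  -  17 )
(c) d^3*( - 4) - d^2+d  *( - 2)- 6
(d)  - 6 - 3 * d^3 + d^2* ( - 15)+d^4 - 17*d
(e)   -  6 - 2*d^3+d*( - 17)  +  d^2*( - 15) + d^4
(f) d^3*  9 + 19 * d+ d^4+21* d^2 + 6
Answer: d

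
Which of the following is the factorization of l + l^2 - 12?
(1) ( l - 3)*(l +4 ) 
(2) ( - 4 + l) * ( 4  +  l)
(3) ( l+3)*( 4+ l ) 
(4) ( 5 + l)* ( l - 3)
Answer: 1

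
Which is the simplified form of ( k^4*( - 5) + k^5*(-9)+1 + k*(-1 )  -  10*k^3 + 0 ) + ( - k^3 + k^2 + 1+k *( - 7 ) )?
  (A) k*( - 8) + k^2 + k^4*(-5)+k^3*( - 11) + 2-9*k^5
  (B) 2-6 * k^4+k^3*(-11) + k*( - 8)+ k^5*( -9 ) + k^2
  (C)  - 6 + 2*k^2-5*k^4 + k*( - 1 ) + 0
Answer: A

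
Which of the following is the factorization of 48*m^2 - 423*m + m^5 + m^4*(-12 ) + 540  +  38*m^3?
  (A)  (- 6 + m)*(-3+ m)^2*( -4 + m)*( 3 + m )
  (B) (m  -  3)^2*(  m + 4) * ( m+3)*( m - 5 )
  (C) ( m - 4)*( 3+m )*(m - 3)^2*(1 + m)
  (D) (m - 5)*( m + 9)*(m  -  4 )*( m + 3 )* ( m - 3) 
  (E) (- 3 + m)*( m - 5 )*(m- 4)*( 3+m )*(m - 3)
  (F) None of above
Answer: E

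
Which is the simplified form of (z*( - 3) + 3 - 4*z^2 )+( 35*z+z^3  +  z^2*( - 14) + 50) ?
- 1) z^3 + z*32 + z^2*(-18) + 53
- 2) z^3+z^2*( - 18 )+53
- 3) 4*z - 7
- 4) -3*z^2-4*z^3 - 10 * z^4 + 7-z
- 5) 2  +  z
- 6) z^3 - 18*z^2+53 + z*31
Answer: 1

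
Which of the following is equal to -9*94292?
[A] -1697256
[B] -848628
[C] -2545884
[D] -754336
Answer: B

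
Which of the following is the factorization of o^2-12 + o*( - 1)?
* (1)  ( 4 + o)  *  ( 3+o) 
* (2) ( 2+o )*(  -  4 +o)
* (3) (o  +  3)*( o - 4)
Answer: 3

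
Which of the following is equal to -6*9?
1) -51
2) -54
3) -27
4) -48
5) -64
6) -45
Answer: 2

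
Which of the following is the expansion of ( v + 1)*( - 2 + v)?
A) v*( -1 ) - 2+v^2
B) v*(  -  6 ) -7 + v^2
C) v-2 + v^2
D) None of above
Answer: A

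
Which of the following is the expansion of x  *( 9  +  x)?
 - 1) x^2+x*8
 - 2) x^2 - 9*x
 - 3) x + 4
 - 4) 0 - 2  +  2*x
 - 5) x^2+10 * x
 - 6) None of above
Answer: 6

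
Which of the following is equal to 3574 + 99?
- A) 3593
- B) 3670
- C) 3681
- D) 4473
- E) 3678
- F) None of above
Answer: F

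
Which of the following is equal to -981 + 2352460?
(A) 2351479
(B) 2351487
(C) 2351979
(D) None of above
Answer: A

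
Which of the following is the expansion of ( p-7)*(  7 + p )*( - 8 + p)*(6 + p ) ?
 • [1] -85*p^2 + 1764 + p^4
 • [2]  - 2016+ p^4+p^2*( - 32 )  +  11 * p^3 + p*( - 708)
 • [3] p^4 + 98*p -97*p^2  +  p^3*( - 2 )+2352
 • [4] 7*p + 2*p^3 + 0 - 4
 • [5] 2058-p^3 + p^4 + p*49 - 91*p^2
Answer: 3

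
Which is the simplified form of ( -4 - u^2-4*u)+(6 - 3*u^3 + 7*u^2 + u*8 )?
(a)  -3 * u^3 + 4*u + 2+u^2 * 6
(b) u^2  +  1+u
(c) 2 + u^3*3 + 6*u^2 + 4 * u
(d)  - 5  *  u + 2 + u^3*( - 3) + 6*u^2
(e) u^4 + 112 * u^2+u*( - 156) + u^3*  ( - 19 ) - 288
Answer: a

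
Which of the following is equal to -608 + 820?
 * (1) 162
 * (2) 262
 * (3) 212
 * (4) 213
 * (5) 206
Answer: 3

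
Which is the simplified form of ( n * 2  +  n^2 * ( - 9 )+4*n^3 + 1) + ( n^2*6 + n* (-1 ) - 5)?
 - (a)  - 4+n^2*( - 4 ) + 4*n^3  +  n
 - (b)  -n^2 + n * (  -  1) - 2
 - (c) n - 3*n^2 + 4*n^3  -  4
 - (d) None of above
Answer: c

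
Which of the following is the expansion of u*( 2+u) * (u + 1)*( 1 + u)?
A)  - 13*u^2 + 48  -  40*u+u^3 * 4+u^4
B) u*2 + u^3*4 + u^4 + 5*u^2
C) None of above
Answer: B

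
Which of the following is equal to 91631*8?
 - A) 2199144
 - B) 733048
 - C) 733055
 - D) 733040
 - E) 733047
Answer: B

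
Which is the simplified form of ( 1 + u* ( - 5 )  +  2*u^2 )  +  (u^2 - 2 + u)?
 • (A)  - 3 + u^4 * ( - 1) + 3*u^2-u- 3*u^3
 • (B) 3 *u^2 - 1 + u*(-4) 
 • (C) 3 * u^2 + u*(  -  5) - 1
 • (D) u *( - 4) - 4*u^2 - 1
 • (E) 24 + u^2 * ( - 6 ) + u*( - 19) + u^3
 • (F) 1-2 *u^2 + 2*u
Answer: B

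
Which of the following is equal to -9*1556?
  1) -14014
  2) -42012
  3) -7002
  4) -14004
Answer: 4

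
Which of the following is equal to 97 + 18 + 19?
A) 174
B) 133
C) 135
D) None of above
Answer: D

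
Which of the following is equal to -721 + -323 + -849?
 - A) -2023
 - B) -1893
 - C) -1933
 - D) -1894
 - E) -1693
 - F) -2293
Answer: B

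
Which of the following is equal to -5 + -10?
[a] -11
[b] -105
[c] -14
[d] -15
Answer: d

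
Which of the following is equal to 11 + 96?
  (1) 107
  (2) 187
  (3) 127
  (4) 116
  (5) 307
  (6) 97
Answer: 1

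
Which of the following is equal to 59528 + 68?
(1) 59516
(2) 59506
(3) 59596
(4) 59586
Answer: 3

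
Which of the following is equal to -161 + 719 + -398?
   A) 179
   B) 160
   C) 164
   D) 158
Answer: B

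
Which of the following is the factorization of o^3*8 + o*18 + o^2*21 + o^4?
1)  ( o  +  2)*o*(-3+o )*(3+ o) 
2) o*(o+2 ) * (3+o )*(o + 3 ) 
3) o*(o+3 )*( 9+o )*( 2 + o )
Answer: 2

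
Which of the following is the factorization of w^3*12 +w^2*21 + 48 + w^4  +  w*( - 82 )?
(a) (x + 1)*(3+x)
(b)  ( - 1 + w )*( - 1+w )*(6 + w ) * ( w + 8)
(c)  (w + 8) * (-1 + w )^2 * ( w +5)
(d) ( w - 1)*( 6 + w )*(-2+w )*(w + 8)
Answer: b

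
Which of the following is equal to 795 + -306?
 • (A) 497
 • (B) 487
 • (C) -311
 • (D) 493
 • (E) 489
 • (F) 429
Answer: E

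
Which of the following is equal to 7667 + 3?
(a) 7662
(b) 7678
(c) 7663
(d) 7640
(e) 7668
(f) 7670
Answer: f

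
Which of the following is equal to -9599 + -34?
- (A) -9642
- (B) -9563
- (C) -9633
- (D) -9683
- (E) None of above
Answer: C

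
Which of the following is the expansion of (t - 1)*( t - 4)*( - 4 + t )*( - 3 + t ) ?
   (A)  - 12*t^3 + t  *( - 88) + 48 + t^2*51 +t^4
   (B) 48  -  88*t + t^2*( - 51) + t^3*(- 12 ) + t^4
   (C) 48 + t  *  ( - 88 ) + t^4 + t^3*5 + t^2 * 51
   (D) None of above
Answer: A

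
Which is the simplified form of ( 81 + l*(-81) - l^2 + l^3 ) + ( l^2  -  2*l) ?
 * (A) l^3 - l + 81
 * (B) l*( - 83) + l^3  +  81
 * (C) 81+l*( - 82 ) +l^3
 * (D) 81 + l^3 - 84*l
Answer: B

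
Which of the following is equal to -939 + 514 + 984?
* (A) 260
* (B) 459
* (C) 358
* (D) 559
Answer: D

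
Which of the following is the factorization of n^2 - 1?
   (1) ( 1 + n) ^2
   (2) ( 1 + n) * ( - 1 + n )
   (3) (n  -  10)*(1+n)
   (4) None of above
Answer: 2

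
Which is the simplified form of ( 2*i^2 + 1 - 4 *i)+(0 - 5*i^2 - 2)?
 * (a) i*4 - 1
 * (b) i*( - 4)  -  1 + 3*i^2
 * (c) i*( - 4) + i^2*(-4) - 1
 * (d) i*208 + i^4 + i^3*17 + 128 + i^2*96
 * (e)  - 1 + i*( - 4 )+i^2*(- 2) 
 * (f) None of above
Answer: f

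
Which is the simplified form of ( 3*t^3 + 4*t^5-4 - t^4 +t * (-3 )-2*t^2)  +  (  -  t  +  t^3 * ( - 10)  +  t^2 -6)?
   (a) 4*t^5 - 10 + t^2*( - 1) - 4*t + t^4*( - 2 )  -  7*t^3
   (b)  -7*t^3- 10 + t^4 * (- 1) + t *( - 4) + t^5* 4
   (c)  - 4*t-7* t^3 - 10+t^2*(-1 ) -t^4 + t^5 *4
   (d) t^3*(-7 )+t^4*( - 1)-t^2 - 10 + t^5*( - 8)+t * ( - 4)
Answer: c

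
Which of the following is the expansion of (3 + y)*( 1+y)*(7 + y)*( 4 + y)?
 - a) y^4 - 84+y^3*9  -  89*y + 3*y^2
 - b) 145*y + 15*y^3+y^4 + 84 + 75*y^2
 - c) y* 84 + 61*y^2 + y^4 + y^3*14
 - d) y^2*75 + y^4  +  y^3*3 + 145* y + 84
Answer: b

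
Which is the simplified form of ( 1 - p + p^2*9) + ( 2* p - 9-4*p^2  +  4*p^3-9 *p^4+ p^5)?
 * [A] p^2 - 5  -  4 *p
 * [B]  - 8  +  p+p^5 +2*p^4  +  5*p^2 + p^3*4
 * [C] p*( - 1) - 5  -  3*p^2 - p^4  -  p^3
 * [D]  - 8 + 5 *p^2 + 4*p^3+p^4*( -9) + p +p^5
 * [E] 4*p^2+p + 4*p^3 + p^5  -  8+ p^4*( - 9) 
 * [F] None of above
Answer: D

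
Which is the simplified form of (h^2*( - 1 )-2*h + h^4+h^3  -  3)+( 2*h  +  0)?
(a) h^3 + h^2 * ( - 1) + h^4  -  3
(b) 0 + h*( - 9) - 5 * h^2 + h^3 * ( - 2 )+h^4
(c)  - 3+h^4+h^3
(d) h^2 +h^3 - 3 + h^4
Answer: a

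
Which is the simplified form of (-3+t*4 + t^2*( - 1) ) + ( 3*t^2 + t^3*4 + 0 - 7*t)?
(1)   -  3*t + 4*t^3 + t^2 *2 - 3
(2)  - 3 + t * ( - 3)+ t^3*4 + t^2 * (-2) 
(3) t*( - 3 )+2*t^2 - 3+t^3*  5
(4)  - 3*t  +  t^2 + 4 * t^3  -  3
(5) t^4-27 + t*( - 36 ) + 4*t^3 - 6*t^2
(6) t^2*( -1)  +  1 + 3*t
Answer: 1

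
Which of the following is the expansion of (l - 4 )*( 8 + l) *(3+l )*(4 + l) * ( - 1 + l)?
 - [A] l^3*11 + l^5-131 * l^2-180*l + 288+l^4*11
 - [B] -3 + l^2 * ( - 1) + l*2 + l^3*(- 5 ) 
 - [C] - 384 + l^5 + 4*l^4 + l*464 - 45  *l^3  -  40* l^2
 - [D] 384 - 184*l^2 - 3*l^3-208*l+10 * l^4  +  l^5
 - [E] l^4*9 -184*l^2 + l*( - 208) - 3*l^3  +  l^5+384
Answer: D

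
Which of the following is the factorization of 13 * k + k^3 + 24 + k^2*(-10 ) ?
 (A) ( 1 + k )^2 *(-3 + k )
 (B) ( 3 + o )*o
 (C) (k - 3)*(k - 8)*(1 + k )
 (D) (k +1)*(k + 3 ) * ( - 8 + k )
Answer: C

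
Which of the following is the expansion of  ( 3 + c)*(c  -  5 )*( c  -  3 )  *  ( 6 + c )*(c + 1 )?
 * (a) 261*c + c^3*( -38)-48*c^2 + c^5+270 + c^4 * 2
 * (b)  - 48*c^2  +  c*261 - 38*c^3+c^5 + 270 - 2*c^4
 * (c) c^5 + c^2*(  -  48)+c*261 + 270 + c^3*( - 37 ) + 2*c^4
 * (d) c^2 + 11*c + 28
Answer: a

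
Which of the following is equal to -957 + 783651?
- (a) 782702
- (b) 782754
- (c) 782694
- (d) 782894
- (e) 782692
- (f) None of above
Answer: c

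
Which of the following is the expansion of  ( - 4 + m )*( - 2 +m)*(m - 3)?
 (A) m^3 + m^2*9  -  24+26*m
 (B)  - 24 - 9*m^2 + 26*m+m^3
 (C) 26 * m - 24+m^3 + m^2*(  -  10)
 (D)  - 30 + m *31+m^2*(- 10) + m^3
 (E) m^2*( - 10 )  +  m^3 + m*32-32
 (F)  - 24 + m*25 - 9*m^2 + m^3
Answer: B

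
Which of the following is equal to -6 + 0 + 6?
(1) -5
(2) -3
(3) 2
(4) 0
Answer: 4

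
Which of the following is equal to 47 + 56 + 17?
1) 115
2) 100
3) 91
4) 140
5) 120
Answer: 5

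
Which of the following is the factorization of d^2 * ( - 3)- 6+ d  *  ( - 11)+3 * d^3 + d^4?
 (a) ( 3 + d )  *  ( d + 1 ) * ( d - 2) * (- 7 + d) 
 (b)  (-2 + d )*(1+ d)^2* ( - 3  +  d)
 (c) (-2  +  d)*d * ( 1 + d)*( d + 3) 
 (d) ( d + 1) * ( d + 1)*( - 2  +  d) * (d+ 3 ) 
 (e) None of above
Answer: d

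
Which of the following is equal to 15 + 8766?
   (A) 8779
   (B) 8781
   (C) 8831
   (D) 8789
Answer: B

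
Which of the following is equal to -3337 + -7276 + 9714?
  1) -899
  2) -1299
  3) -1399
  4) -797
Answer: 1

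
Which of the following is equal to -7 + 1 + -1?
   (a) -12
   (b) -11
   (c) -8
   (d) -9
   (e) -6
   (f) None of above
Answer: f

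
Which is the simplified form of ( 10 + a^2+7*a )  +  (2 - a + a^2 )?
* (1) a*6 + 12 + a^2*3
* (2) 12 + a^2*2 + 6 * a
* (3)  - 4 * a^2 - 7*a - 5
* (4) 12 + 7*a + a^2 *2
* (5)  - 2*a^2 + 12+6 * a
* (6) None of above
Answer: 2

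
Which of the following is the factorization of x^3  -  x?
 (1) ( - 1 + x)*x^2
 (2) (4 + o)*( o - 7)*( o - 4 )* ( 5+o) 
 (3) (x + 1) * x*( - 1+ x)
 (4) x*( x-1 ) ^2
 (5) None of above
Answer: 3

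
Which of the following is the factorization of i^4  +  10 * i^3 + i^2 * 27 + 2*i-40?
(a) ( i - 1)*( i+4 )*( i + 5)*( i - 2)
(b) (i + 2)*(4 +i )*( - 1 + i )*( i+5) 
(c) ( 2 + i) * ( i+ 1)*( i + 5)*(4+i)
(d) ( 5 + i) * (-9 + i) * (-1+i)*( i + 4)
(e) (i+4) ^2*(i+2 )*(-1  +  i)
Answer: b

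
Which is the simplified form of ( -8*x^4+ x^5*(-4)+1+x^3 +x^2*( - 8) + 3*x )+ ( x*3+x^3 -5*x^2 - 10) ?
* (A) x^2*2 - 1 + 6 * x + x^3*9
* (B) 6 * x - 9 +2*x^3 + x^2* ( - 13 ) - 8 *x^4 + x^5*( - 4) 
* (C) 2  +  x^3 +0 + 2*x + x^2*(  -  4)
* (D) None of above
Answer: B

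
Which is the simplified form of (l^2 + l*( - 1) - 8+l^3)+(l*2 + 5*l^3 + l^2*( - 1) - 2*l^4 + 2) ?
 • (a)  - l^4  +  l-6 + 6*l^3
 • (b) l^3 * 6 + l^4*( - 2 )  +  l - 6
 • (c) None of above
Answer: b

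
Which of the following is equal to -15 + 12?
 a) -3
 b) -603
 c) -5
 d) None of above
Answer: a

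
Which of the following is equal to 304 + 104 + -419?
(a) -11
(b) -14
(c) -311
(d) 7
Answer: a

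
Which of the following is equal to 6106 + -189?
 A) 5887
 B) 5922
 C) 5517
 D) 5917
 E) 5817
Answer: D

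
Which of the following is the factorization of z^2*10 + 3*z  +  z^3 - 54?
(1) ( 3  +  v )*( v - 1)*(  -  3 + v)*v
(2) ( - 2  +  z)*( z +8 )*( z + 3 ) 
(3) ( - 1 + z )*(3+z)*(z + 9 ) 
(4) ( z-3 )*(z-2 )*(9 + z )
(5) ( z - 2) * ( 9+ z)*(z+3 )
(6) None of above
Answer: 5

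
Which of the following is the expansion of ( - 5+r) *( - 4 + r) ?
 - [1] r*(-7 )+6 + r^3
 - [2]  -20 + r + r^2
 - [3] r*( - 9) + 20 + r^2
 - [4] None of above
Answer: 3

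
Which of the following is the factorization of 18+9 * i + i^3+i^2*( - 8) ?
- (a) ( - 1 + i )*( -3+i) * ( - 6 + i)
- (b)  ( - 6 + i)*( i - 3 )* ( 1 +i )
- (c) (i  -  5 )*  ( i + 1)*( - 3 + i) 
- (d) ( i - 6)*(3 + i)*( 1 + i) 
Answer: b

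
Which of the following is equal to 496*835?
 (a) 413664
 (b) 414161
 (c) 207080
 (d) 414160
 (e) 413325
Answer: d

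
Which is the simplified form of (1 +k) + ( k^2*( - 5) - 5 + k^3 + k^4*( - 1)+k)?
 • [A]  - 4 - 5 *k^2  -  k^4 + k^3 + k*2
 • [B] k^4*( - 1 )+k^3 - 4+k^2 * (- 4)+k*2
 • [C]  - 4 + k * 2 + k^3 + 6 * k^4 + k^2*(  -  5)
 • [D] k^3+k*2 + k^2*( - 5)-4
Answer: A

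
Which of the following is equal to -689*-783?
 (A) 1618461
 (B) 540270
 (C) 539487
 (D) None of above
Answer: C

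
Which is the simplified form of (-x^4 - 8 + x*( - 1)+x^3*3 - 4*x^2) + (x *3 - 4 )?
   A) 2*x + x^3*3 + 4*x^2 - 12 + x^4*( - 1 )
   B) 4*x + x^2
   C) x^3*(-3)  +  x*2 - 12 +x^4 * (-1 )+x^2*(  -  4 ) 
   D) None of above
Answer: D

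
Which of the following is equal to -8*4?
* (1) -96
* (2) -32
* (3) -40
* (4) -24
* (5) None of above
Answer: 2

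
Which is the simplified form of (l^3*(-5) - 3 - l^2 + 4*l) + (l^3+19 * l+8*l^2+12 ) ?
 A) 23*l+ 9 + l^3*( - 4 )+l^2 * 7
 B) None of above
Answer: A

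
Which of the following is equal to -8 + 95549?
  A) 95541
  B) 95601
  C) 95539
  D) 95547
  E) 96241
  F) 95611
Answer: A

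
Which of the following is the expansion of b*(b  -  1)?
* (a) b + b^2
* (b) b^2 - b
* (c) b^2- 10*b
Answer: b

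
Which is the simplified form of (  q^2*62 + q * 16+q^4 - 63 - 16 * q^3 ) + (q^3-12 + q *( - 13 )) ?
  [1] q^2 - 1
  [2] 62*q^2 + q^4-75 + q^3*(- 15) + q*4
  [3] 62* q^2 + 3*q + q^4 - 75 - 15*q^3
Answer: 3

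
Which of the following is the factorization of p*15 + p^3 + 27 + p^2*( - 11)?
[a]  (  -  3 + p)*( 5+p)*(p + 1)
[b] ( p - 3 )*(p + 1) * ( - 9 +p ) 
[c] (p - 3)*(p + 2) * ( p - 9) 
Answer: b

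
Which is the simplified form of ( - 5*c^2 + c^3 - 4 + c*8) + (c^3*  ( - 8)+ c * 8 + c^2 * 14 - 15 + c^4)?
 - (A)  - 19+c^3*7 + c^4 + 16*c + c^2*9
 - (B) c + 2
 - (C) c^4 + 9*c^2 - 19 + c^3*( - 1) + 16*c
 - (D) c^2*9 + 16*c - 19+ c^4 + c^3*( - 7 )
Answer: D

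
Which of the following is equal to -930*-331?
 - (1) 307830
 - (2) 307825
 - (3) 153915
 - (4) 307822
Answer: 1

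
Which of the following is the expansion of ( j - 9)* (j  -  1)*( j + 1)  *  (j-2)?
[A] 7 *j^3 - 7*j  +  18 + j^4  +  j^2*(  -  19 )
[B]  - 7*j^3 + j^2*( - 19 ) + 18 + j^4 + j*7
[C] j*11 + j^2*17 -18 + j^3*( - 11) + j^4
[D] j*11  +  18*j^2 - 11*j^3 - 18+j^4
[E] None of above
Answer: C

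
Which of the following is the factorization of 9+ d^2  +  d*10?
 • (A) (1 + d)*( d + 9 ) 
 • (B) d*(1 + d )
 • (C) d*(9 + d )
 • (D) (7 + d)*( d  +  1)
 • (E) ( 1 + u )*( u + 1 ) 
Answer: A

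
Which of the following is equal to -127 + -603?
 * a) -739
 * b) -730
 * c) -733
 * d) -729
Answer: b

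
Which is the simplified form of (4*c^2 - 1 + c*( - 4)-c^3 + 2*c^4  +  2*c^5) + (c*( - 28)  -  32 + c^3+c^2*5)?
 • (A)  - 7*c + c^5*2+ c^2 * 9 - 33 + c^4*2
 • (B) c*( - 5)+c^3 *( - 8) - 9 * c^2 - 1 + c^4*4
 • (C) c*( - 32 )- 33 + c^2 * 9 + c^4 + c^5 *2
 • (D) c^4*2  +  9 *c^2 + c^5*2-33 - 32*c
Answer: D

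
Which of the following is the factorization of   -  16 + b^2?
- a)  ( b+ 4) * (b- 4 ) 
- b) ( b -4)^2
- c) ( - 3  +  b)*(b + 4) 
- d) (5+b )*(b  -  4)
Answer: a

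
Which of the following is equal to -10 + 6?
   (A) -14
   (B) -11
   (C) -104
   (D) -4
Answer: D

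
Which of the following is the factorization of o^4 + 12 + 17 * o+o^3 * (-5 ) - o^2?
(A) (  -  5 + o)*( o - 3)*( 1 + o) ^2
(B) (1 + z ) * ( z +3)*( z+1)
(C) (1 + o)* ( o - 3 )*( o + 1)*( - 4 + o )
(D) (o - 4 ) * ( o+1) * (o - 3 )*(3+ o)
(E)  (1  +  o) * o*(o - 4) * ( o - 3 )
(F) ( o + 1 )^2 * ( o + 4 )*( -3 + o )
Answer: C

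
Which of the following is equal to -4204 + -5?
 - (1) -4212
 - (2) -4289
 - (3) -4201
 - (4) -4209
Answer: 4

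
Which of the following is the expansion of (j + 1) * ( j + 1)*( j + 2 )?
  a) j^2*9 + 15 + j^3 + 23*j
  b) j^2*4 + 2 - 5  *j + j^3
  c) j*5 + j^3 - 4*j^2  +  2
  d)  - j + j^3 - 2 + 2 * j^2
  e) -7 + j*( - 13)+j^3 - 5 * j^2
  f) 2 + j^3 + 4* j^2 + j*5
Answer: f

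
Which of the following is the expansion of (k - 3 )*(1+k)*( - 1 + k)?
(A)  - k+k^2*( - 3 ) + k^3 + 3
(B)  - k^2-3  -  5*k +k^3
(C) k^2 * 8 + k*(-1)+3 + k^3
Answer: A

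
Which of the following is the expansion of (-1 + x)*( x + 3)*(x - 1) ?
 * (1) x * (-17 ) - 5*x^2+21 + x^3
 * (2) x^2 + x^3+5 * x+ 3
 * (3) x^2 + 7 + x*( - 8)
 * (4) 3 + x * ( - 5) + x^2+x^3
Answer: 4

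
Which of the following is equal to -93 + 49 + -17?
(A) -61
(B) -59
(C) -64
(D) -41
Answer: A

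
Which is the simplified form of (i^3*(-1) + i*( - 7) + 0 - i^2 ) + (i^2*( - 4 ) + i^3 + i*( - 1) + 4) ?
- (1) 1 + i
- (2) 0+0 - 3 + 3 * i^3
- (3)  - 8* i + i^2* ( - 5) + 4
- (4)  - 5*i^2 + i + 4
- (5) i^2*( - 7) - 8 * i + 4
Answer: 3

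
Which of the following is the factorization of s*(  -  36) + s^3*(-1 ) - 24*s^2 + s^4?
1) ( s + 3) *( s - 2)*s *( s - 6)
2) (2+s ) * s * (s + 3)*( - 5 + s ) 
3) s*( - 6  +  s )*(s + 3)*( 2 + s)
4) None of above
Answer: 3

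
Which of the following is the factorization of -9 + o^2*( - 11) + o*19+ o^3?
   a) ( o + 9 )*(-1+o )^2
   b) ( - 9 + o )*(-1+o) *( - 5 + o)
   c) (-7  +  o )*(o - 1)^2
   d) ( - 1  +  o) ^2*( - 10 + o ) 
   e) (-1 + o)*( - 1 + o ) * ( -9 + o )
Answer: e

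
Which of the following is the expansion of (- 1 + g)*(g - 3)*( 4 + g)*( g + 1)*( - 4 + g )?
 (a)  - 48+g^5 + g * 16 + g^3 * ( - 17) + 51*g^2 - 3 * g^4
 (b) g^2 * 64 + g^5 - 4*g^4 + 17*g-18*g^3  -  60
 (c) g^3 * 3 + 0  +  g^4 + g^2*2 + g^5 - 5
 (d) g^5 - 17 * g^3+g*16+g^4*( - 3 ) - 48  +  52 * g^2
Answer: a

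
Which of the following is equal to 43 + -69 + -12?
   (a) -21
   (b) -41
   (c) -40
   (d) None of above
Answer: d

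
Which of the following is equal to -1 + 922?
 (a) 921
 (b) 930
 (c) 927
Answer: a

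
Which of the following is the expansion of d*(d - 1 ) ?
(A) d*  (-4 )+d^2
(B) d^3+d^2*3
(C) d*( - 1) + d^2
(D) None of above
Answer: C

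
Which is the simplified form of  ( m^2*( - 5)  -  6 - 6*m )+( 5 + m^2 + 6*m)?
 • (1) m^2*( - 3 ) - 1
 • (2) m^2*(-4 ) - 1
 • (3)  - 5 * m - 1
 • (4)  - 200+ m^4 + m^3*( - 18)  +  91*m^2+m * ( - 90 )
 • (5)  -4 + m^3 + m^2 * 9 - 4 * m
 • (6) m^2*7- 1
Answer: 2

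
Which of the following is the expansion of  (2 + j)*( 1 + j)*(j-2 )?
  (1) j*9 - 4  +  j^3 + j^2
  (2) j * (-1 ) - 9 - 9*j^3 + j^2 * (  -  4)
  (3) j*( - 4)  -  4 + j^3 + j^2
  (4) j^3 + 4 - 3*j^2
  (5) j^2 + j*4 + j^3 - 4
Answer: 3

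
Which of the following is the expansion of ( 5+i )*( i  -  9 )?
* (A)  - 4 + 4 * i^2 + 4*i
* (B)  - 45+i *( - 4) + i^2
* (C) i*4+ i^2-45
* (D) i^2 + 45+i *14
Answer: B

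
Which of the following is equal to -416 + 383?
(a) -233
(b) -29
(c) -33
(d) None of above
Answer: c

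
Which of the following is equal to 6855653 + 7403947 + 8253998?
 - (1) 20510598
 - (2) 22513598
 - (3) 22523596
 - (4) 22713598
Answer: 2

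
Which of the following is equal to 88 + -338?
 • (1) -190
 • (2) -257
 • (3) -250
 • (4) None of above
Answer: 3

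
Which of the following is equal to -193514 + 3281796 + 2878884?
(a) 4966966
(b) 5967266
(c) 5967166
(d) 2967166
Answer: c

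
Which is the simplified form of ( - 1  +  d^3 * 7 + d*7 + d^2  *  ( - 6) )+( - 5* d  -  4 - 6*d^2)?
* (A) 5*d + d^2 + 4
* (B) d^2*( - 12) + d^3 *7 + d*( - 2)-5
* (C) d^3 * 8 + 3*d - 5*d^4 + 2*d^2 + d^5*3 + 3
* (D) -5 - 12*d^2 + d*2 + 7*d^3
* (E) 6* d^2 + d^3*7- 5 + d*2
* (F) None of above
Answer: D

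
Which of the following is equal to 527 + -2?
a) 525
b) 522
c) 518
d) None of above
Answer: a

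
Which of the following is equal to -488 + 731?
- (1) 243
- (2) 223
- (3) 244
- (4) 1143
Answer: 1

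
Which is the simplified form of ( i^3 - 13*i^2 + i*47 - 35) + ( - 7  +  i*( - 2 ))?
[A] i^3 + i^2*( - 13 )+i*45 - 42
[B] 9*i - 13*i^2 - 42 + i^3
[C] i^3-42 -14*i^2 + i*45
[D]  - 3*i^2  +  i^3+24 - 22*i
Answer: A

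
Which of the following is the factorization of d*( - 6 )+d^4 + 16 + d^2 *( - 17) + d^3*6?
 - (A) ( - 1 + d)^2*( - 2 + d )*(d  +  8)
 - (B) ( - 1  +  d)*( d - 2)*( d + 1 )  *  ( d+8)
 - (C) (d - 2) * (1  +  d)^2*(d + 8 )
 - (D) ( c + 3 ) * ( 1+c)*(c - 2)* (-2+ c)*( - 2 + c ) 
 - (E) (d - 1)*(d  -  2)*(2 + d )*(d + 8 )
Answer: B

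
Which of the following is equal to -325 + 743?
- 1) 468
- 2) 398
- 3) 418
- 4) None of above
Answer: 3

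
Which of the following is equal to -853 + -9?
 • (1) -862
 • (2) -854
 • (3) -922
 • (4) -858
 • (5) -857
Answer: 1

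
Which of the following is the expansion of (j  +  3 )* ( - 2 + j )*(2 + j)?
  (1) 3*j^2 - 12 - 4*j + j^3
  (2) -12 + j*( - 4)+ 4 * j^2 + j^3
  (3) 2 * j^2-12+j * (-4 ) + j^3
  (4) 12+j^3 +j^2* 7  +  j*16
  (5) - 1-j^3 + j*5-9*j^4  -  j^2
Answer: 1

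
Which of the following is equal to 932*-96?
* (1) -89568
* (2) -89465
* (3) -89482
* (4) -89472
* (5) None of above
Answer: 4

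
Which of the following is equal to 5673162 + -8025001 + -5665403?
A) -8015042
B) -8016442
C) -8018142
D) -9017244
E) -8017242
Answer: E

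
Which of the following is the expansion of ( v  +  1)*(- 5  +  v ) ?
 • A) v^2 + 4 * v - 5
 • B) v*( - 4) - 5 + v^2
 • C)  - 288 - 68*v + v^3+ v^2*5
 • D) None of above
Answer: B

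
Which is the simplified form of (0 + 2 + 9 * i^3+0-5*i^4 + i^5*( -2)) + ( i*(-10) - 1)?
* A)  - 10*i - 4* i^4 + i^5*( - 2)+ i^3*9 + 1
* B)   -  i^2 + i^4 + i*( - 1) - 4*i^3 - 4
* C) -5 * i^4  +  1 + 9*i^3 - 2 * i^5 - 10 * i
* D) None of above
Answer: C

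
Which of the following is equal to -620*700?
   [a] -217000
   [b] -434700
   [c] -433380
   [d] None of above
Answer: d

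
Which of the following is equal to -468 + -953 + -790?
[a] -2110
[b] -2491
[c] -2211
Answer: c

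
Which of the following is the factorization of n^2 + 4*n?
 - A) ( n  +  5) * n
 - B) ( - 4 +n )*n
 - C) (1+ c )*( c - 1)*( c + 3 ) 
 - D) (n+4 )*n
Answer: D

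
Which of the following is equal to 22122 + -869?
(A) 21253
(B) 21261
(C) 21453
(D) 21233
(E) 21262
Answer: A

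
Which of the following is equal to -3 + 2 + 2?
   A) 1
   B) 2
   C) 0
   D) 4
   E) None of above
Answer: A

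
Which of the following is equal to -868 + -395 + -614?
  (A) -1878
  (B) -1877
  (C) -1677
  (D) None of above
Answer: B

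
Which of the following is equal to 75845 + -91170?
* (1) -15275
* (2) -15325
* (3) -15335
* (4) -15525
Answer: 2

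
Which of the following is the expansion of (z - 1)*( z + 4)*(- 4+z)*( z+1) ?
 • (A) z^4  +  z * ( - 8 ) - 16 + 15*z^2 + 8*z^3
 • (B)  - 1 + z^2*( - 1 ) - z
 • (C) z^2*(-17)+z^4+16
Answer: C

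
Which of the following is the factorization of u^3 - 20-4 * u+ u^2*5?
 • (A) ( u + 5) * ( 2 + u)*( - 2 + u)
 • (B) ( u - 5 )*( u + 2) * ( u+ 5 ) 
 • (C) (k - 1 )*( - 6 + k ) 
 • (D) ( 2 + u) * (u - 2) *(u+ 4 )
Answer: A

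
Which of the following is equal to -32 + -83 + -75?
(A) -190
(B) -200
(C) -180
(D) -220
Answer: A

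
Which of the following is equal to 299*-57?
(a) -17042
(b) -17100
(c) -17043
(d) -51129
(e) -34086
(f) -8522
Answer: c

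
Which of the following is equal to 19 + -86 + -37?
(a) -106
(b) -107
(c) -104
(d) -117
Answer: c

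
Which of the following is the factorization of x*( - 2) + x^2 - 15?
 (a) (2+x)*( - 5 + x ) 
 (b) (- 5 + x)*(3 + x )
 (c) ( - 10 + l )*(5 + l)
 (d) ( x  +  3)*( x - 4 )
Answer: b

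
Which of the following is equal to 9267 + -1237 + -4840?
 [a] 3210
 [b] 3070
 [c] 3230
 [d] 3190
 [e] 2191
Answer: d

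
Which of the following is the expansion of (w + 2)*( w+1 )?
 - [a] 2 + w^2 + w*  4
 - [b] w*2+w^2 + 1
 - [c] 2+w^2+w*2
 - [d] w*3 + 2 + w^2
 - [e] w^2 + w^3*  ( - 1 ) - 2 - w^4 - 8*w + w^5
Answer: d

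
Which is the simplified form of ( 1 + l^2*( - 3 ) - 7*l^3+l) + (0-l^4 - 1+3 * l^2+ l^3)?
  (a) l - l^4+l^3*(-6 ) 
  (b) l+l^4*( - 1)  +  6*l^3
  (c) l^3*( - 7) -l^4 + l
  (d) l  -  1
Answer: a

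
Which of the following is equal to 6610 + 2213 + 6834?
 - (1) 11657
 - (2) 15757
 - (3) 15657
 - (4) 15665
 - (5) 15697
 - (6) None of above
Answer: 3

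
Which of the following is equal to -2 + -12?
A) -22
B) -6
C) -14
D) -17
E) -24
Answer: C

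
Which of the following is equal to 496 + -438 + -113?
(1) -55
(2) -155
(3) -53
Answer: 1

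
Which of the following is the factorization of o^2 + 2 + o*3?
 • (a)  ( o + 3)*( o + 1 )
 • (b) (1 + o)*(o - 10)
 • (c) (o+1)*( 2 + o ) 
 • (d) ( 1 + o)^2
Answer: c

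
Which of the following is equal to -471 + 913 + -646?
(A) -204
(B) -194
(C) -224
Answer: A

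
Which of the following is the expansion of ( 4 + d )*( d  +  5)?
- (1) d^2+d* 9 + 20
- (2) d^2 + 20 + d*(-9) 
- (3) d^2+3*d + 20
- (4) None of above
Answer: 1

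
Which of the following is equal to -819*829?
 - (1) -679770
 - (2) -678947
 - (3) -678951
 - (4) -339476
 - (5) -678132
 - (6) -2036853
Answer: 3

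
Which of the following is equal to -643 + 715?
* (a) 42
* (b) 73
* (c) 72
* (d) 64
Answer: c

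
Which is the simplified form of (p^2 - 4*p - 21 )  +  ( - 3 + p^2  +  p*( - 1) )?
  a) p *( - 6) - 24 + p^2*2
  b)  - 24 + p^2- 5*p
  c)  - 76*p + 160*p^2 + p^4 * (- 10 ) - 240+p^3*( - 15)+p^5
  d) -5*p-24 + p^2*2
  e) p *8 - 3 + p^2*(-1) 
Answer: d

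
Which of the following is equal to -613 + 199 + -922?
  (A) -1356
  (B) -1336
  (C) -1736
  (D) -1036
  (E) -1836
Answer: B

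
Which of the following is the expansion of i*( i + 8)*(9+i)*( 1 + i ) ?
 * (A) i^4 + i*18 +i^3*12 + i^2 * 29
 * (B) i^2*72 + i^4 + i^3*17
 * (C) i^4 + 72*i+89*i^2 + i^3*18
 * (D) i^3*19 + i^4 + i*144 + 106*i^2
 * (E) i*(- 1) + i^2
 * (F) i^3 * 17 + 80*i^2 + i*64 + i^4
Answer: C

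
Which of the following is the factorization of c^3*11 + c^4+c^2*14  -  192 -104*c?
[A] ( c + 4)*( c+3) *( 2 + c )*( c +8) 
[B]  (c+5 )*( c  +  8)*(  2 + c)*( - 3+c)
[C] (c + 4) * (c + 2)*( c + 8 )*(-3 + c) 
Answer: C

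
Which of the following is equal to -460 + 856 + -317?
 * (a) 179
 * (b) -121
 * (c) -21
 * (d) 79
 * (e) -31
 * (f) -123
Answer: d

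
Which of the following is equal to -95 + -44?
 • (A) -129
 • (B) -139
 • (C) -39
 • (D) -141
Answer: B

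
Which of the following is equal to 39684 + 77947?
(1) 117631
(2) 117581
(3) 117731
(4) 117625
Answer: 1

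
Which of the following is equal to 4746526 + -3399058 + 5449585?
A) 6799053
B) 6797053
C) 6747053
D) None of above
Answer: B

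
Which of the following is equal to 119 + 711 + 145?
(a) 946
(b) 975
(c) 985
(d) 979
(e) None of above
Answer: b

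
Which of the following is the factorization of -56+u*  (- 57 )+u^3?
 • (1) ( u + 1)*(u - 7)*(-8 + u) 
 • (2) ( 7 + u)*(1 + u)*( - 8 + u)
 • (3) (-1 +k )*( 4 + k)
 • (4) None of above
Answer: 2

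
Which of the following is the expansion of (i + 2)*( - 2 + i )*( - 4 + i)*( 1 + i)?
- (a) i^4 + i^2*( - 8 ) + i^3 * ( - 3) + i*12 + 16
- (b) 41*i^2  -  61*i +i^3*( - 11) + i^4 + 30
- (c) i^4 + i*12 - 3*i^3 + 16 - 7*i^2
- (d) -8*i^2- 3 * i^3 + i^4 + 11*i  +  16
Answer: a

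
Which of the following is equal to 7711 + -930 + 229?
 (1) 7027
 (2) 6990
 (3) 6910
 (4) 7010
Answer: 4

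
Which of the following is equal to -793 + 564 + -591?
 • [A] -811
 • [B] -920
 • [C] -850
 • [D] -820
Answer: D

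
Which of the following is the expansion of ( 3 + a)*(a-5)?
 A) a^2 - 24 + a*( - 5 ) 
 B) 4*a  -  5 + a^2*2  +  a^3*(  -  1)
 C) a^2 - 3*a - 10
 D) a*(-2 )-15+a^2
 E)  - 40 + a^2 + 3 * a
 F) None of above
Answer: D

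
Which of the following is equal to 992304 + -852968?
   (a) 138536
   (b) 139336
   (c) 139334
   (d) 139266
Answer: b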